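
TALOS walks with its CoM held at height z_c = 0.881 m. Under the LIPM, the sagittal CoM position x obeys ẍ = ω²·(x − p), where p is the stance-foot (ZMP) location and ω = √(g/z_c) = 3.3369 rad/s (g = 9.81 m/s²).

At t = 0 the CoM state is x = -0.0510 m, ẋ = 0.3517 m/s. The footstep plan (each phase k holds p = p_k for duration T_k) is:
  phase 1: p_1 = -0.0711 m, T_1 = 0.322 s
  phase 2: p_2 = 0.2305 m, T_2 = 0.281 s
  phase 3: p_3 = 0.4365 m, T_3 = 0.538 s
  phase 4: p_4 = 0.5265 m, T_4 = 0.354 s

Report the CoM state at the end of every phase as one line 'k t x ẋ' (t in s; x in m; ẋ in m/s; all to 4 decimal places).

1 0.3220 0.0981 0.6618
2 0.6030 0.2499 0.4969
3 1.1410 0.2953 -0.2853
4 1.4950 -0.0118 -1.6471

phase 1: p=-0.0711, T=0.322, ωT=1.074482, cosh=1.634975, sinh=1.293500; start (x,ẋ)=(-0.051000, 0.351700) → end (x,ẋ)=(0.098094, 0.661778)
phase 2: p=0.2305, T=0.281, ωT=0.937669, cosh=1.472780, sinh=1.081241; start (x,ẋ)=(0.098094, 0.661778) → end (x,ẋ)=(0.249928, 0.496935)
phase 3: p=0.4365, T=0.538, ωT=1.795252, cosh=3.093539, sinh=2.927454; start (x,ẋ)=(0.249928, 0.496935) → end (x,ẋ)=(0.295293, -0.285260)
phase 4: p=0.5265, T=0.354, ωT=1.181263, cosh=1.782688, sinh=1.475797; start (x,ẋ)=(0.295293, -0.285260) → end (x,ẋ)=(-0.011830, -1.647128)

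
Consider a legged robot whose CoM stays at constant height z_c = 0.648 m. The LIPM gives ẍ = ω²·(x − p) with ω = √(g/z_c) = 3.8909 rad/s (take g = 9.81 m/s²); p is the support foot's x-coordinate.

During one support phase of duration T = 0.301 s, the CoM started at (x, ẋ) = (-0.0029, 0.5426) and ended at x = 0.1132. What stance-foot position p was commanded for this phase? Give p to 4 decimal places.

p = 0.1107

ωT = 3.8909·0.301 = 1.171161; cosh(ωT) = 1.767871, sinh(ωT) = 1.457864
x(T) = p + (x₀−p)·cosh(ωT) + (ẋ₀/ω)·sinh(ωT) ⇒ p·(1 − cosh) = x(T) − x₀·cosh − (ẋ₀/ω)·sinh
numerator   = 0.1132 − (-0.0029)·1.767871 − (0.5426/3.8909)·1.457864 = -0.084978
denominator = 1 − 1.767871 = -0.767871
p = -0.084978 / -0.767871 = 0.1107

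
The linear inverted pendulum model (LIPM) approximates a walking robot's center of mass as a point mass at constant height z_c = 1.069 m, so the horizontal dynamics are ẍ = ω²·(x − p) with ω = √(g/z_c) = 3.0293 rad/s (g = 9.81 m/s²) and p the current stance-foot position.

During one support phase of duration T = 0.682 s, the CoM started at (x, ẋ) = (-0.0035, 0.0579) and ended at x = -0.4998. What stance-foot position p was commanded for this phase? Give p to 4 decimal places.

p = 0.1860

ωT = 3.0293·0.682 = 2.065983; cosh(ωT) = 4.009872, sinh(ωT) = 3.883178
x(T) = p + (x₀−p)·cosh(ωT) + (ẋ₀/ω)·sinh(ωT) ⇒ p·(1 − cosh) = x(T) − x₀·cosh − (ẋ₀/ω)·sinh
numerator   = -0.4998 − (-0.0035)·4.009872 − (0.0579/3.0293)·3.883178 = -0.559986
denominator = 1 − 4.009872 = -3.009872
p = -0.559986 / -3.009872 = 0.1860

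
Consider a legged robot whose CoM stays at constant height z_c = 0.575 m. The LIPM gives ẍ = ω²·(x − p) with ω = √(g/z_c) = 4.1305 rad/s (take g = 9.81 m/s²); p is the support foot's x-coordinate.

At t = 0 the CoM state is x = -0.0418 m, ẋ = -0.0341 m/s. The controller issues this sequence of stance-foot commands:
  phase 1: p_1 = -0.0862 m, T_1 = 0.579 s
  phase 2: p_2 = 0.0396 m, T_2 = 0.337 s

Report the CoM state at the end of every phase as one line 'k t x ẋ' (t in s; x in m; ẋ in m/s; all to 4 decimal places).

1 0.5790 0.1137 0.8060
2 0.9160 0.5662 2.2993

phase 1: p=-0.0862, T=0.579, ωT=2.391559, cosh=5.511007, sinh=5.419520; start (x,ẋ)=(-0.041800, -0.034100) → end (x,ẋ)=(0.113747, 0.805983)
phase 2: p=0.0396, T=0.337, ωT=1.391979, cosh=2.135692, sinh=1.887109; start (x,ẋ)=(0.113747, 0.805983) → end (x,ẋ)=(0.566186, 2.299286)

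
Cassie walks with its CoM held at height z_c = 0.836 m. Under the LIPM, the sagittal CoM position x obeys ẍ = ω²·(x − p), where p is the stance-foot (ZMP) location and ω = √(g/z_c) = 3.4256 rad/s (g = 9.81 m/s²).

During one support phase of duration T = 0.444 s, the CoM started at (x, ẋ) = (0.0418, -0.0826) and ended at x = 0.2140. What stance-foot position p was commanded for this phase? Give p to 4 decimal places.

ωT = 3.4256·0.444 = 1.520966; cosh(ωT) = 2.397573, sinh(ωT) = 2.179073
x(T) = p + (x₀−p)·cosh(ωT) + (ẋ₀/ω)·sinh(ωT) ⇒ p·(1 − cosh) = x(T) − x₀·cosh − (ẋ₀/ω)·sinh
numerator   = 0.2140 − (0.0418)·2.397573 − (-0.0826/3.4256)·2.179073 = 0.166324
denominator = 1 − 2.397573 = -1.397573
p = 0.166324 / -1.397573 = -0.1190

p = -0.1190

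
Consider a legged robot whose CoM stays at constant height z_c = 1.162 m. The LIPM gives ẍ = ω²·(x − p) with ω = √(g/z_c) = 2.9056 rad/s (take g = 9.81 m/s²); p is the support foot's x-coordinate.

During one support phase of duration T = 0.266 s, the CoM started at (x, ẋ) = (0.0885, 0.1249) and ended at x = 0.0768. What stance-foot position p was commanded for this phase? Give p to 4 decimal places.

p = 0.2425

ωT = 2.9056·0.266 = 0.772890; cosh(ωT) = 1.313847, sinh(ωT) = 0.852170
x(T) = p + (x₀−p)·cosh(ωT) + (ẋ₀/ω)·sinh(ωT) ⇒ p·(1 − cosh) = x(T) − x₀·cosh − (ẋ₀/ω)·sinh
numerator   = 0.0768 − (0.0885)·1.313847 − (0.1249/2.9056)·0.852170 = -0.076107
denominator = 1 − 1.313847 = -0.313847
p = -0.076107 / -0.313847 = 0.2425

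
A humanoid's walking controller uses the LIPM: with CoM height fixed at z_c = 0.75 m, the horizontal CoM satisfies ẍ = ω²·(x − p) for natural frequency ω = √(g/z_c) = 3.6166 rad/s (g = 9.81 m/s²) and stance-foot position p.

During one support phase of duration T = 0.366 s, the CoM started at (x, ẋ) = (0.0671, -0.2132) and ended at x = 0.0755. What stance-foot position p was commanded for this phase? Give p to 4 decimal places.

p = -0.0429

ωT = 3.6166·0.366 = 1.323676; cosh(ωT) = 2.011681, sinh(ωT) = 1.745525
x(T) = p + (x₀−p)·cosh(ωT) + (ẋ₀/ω)·sinh(ωT) ⇒ p·(1 − cosh) = x(T) − x₀·cosh − (ẋ₀/ω)·sinh
numerator   = 0.0755 − (0.0671)·2.011681 − (-0.2132/3.6166)·1.745525 = 0.043416
denominator = 1 − 2.011681 = -1.011681
p = 0.043416 / -1.011681 = -0.0429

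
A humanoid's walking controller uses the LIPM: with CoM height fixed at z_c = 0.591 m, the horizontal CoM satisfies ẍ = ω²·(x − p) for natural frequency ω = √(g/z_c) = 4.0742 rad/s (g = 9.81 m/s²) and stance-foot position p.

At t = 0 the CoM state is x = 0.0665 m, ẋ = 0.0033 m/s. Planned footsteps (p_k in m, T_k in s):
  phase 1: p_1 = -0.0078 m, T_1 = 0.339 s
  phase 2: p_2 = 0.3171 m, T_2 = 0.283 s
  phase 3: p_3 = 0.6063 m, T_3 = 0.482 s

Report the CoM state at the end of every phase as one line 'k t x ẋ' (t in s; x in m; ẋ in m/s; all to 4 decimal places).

phase 1: p=-0.0078, T=0.339, ωT=1.381154, cosh=2.115389, sinh=1.864101; start (x,ẋ)=(0.066500, 0.003300) → end (x,ẋ)=(0.150883, 0.571269)
phase 2: p=0.3171, T=0.283, ωT=1.152999, cosh=1.741683, sinh=1.425994; start (x,ẋ)=(0.150883, 0.571269) → end (x,ẋ)=(0.227551, 0.029285)
phase 3: p=0.6063, T=0.482, ωT=1.963764, cosh=3.633216, sinh=3.492886; start (x,ẋ)=(0.227551, 0.029285) → end (x,ẋ)=(-0.744671, -5.283476)

1 0.3390 0.1509 0.5713
2 0.6220 0.2276 0.0293
3 1.1040 -0.7447 -5.2835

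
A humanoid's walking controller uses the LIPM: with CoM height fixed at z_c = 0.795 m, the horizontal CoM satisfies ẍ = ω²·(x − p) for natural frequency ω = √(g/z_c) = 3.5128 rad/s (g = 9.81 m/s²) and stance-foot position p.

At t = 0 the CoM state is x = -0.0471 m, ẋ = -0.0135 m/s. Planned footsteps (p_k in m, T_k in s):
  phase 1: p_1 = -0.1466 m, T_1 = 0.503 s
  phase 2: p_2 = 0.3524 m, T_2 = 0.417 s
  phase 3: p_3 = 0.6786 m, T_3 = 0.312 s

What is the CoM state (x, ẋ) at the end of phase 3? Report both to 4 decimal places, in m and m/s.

phase 1: p=-0.1466, T=0.503, ωT=1.766938, cosh=3.011881, sinh=2.841026; start (x,ẋ)=(-0.047100, -0.013500) → end (x,ẋ)=(0.142164, 0.952345)
phase 2: p=0.3524, T=0.417, ωT=1.464838, cosh=2.278978, sinh=2.047862; start (x,ẋ)=(0.142164, 0.952345) → end (x,ẋ)=(0.428467, 0.657991)
phase 3: p=0.6786, T=0.312, ωT=1.095994, cosh=1.663181, sinh=1.328973; start (x,ẋ)=(0.428467, 0.657991) → end (x,ẋ)=(0.511516, -0.073369)

x = 0.5115, ẋ = -0.0734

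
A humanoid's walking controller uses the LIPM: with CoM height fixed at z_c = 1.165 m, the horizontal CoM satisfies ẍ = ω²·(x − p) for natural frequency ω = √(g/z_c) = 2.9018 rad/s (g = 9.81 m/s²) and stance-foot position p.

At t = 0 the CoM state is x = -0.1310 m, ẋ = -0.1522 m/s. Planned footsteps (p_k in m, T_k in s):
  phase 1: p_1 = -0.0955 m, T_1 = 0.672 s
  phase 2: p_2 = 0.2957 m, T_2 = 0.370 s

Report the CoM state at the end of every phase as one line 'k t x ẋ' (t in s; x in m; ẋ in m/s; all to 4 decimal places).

phase 1: p=-0.0955, T=0.672, ωT=1.950010, cosh=3.585514, sinh=3.443241; start (x,ẋ)=(-0.131000, -0.152200) → end (x,ẋ)=(-0.403384, -0.900417)
phase 2: p=0.2957, T=0.370, ωT=1.073666, cosh=1.633920, sinh=1.292167; start (x,ẋ)=(-0.403384, -0.900417) → end (x,ẋ)=(-1.247502, -4.092503)

1 0.6720 -0.4034 -0.9004
2 1.0420 -1.2475 -4.0925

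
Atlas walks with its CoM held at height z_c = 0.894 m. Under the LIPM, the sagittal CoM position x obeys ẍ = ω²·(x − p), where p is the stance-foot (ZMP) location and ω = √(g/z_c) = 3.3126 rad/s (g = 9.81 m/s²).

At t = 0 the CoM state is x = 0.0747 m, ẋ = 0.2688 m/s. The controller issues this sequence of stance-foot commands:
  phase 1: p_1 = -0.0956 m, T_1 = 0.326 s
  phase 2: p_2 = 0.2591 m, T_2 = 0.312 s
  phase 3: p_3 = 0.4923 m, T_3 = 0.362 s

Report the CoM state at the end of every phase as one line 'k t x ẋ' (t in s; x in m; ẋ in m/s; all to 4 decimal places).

1 0.3260 0.2897 1.1761
2 0.6380 0.7434 1.9867
3 1.0000 1.8511 4.8492

phase 1: p=-0.0956, T=0.326, ωT=1.079908, cosh=1.642017, sinh=1.302390; start (x,ẋ)=(0.074700, 0.268800) → end (x,ẋ)=(0.289718, 1.176099)
phase 2: p=0.2591, T=0.312, ωT=1.033531, cosh=1.583361, sinh=1.227613; start (x,ẋ)=(0.289718, 1.176099) → end (x,ẋ)=(0.743428, 1.986699)
phase 3: p=0.4923, T=0.362, ωT=1.199161, cosh=1.809390, sinh=1.507943; start (x,ẋ)=(0.743428, 1.986699) → end (x,ẋ)=(1.851063, 4.849153)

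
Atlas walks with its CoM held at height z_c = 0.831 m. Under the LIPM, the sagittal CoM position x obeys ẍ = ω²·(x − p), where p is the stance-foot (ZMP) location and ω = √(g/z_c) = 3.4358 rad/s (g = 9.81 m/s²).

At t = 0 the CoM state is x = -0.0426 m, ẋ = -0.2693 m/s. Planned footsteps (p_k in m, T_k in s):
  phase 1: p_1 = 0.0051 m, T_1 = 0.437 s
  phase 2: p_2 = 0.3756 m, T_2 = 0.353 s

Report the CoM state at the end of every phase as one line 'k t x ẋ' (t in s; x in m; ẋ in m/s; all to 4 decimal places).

phase 1: p=0.0051, T=0.437, ωT=1.501445, cosh=2.355488, sinh=2.132680; start (x,ẋ)=(-0.042600, -0.269300) → end (x,ẋ)=(-0.274417, -0.983853)
phase 2: p=0.3756, T=0.353, ωT=1.212837, cosh=1.830183, sinh=1.532830; start (x,ẋ)=(-0.274417, -0.983853) → end (x,ẋ)=(-1.252982, -5.223947)

1 0.4370 -0.2744 -0.9839
2 0.7900 -1.2530 -5.2239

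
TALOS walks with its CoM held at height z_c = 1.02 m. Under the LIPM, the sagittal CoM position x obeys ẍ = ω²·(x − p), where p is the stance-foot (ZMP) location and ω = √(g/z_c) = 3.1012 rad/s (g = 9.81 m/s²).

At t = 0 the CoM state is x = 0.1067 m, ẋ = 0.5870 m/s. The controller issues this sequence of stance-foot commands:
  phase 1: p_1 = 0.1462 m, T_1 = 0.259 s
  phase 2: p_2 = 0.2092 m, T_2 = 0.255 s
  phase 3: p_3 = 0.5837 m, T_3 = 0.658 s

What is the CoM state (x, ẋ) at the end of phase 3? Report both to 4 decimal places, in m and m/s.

phase 1: p=0.1462, T=0.259, ωT=0.803211, cosh=1.340293, sinh=0.892405; start (x,ẋ)=(0.106700, 0.587000) → end (x,ẋ)=(0.262174, 0.677435)
phase 2: p=0.2092, T=0.255, ωT=0.790806, cosh=1.329326, sinh=0.875847; start (x,ẋ)=(0.262174, 0.677435) → end (x,ẋ)=(0.470942, 1.044419)
phase 3: p=0.5837, T=0.658, ωT=2.040590, cosh=3.912548, sinh=3.782596; start (x,ẋ)=(0.470942, 1.044419) → end (x,ẋ)=(1.416430, 2.763629)

x = 1.4164, ẋ = 2.7636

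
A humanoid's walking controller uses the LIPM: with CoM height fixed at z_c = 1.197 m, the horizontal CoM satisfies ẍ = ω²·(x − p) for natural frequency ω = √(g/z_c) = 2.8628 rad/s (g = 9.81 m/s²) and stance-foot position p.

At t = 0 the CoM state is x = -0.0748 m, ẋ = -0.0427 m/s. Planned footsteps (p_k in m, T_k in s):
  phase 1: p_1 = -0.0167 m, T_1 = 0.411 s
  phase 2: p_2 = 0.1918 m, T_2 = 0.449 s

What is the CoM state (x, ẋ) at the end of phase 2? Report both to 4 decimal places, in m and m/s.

x = -0.6440, ẋ = -2.2172

phase 1: p=-0.0167, T=0.411, ωT=1.176611, cosh=1.775843, sinh=1.467521; start (x,ẋ)=(-0.074800, -0.042700) → end (x,ẋ)=(-0.141765, -0.319919)
phase 2: p=0.1918, T=0.449, ωT=1.285397, cosh=1.946322, sinh=1.669782; start (x,ẋ)=(-0.141765, -0.319919) → end (x,ẋ)=(-0.644024, -2.217191)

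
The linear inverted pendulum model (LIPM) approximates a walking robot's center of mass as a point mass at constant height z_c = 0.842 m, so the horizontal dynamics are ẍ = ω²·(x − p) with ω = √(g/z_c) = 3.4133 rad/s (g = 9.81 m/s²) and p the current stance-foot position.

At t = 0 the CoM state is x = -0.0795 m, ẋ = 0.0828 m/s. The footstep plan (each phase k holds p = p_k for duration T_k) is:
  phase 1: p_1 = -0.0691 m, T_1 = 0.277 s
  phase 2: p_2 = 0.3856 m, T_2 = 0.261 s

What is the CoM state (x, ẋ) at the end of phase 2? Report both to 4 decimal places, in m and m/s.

phase 1: p=-0.0691, T=0.277, ωT=0.945484, cosh=1.481275, sinh=1.092784; start (x,ẋ)=(-0.079500, 0.082800) → end (x,ẋ)=(-0.057996, 0.083858)
phase 2: p=0.3856, T=0.261, ωT=0.890871, cosh=1.423775, sinh=1.013477; start (x,ẋ)=(-0.057996, 0.083858) → end (x,ẋ)=(-0.221083, -1.415139)

x = -0.2211, ẋ = -1.4151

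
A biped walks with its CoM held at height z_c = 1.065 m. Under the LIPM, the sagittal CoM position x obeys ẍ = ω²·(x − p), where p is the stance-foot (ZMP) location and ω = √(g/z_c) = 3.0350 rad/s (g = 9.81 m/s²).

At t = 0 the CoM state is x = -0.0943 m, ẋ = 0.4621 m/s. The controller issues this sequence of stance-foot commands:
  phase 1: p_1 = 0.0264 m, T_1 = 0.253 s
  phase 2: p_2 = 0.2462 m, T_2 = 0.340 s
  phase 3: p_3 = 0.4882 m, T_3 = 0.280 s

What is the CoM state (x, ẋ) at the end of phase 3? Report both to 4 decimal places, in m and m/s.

phase 1: p=0.0264, T=0.253, ωT=0.767855, cosh=1.309573, sinh=0.845566; start (x,ẋ)=(-0.094300, 0.462100) → end (x,ẋ)=(-0.002922, 0.295402)
phase 2: p=0.2462, T=0.340, ωT=1.031900, cosh=1.581361, sinh=1.225032; start (x,ẋ)=(-0.002922, 0.295402) → end (x,ẋ)=(-0.028517, -0.459092)
phase 3: p=0.4882, T=0.280, ωT=0.849800, cosh=1.383340, sinh=0.955839; start (x,ẋ)=(-0.028517, -0.459092) → end (x,ẋ)=(-0.371182, -2.134062)

x = -0.3712, ẋ = -2.1341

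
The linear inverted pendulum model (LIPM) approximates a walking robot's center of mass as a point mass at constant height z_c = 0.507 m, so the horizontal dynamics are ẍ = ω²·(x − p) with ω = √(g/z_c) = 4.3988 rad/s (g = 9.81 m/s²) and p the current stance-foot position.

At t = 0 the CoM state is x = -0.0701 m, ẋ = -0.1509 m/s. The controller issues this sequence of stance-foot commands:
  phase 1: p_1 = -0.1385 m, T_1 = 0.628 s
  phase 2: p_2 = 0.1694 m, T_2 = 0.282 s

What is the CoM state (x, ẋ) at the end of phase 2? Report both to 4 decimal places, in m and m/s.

phase 1: p=-0.1385, T=0.628, ωT=2.762446, cosh=7.950840, sinh=7.887703; start (x,ẋ)=(-0.070100, -0.150900) → end (x,ẋ)=(0.134751, 1.173454)
phase 2: p=0.1694, T=0.282, ωT=1.240462, cosh=1.873230, sinh=1.583979; start (x,ẋ)=(0.134751, 1.173454) → end (x,ẋ)=(0.527048, 1.956730)

x = 0.5270, ẋ = 1.9567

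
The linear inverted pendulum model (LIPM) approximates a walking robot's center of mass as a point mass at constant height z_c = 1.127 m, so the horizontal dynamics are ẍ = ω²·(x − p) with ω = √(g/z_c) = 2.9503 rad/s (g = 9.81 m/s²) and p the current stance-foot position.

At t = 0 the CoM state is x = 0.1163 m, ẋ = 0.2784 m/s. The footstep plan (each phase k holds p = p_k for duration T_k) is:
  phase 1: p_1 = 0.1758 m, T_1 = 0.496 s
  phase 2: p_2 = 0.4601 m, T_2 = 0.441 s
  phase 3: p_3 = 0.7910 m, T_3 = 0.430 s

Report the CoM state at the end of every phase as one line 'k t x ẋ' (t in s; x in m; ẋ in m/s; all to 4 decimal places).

phase 1: p=0.1758, T=0.496, ωT=1.463349, cosh=2.275932, sinh=2.044472; start (x,ẋ)=(0.116300, 0.278400) → end (x,ẋ)=(0.233305, 0.274727)
phase 2: p=0.4601, T=0.441, ωT=1.301082, cosh=1.972754, sinh=1.700517; start (x,ẋ)=(0.233305, 0.274727) → end (x,ẋ)=(0.171039, -0.595869)
phase 3: p=0.7910, T=0.430, ωT=1.268629, cosh=1.918595, sinh=1.637379; start (x,ẋ)=(0.171039, -0.595869) → end (x,ẋ)=(-0.729154, -4.138113)

1 0.4960 0.2333 0.2747
2 0.9370 0.1710 -0.5959
3 1.3670 -0.7292 -4.1381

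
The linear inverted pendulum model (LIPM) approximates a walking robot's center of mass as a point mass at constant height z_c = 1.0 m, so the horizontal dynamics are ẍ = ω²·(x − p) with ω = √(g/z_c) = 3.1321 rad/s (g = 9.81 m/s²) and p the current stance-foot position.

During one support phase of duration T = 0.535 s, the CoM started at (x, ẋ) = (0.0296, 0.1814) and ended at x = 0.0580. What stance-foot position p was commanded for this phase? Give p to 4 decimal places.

p = 0.0981

ωT = 3.1321·0.535 = 1.675674; cosh(ωT) = 2.764787, sinh(ωT) = 2.577605
x(T) = p + (x₀−p)·cosh(ωT) + (ẋ₀/ω)·sinh(ωT) ⇒ p·(1 − cosh) = x(T) − x₀·cosh − (ẋ₀/ω)·sinh
numerator   = 0.0580 − (0.0296)·2.764787 − (0.1814/3.1321)·2.577605 = -0.173123
denominator = 1 − 2.764787 = -1.764787
p = -0.173123 / -1.764787 = 0.0981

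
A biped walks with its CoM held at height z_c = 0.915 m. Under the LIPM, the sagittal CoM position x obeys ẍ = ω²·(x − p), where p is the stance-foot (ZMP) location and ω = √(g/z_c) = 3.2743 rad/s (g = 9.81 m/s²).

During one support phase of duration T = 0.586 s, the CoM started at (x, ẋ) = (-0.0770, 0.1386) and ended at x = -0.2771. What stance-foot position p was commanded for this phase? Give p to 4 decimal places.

ωT = 3.2743·0.586 = 1.918740; cosh(ωT) = 3.479580, sinh(ωT) = 3.332788
x(T) = p + (x₀−p)·cosh(ωT) + (ẋ₀/ω)·sinh(ωT) ⇒ p·(1 − cosh) = x(T) − x₀·cosh − (ẋ₀/ω)·sinh
numerator   = -0.2771 − (-0.0770)·3.479580 − (0.1386/3.2743)·3.332788 = -0.150248
denominator = 1 − 3.479580 = -2.479580
p = -0.150248 / -2.479580 = 0.0606

p = 0.0606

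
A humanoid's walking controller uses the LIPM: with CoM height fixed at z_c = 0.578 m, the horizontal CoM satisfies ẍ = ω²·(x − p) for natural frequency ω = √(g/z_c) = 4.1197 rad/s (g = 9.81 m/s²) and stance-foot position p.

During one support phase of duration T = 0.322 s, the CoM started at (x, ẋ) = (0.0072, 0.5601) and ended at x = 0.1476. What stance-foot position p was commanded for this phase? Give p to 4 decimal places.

p = 0.1033

ωT = 4.1197·0.322 = 1.326543; cosh(ωT) = 2.016695, sinh(ωT) = 1.751302
x(T) = p + (x₀−p)·cosh(ωT) + (ẋ₀/ω)·sinh(ωT) ⇒ p·(1 − cosh) = x(T) − x₀·cosh − (ẋ₀/ω)·sinh
numerator   = 0.1476 − (0.0072)·2.016695 − (0.5601/4.1197)·1.751302 = -0.105021
denominator = 1 − 2.016695 = -1.016695
p = -0.105021 / -1.016695 = 0.1033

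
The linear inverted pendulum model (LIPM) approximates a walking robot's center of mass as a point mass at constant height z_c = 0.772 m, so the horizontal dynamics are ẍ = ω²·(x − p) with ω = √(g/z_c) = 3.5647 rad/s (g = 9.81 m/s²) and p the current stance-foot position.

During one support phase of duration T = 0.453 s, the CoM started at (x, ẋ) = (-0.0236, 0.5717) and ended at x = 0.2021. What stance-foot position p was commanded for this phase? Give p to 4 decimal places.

ωT = 3.5647·0.453 = 1.614809; cosh(ωT) = 2.612928, sinh(ωT) = 2.414000
x(T) = p + (x₀−p)·cosh(ωT) + (ẋ₀/ω)·sinh(ωT) ⇒ p·(1 − cosh) = x(T) − x₀·cosh − (ẋ₀/ω)·sinh
numerator   = 0.2021 − (-0.0236)·2.612928 − (0.5717/3.5647)·2.414000 = -0.123388
denominator = 1 − 2.612928 = -1.612928
p = -0.123388 / -1.612928 = 0.0765

p = 0.0765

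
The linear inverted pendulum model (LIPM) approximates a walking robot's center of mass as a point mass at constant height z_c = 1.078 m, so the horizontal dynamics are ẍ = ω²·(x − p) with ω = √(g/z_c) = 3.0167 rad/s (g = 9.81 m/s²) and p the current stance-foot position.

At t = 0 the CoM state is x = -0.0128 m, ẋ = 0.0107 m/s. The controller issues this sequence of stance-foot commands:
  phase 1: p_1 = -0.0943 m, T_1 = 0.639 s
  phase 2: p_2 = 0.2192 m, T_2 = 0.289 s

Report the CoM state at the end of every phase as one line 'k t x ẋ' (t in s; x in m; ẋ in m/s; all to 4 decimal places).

phase 1: p=-0.0943, T=0.639, ωT=1.927671, cosh=3.509486, sinh=3.363999; start (x,ẋ)=(-0.012800, 0.010700) → end (x,ẋ)=(0.203655, 0.864628)
phase 2: p=0.2192, T=0.289, ωT=0.871826, cosh=1.404731, sinh=0.986543; start (x,ẋ)=(0.203655, 0.864628) → end (x,ẋ)=(0.480120, 1.168306)

1 0.6390 0.2037 0.8646
2 0.9280 0.4801 1.1683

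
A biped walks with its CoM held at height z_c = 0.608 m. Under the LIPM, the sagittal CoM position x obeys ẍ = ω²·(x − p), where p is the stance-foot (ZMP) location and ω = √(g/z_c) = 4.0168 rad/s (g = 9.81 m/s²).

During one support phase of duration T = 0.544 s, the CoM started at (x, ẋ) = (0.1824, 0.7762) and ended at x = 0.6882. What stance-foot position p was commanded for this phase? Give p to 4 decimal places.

p = 0.2802

ωT = 4.0168·0.544 = 2.185139; cosh(ωT) = 4.502174, sinh(ωT) = 4.389712
x(T) = p + (x₀−p)·cosh(ωT) + (ẋ₀/ω)·sinh(ωT) ⇒ p·(1 − cosh) = x(T) − x₀·cosh − (ẋ₀/ω)·sinh
numerator   = 0.6882 − (0.1824)·4.502174 − (0.7762/4.0168)·4.389712 = -0.981257
denominator = 1 − 4.502174 = -3.502174
p = -0.981257 / -3.502174 = 0.2802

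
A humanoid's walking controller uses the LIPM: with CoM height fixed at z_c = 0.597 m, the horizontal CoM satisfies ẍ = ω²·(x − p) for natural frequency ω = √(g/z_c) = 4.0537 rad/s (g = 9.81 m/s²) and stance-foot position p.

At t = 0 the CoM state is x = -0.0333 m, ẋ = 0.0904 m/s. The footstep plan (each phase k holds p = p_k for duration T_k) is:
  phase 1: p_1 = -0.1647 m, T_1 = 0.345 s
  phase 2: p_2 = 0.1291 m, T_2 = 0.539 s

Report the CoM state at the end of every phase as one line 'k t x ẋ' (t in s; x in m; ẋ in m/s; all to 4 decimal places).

1 0.3450 0.1600 1.2068
2 0.8840 1.5746 5.9813

phase 1: p=-0.1647, T=0.345, ωT=1.398527, cosh=2.148095, sinh=1.901134; start (x,ẋ)=(-0.033300, 0.090400) → end (x,ẋ)=(0.159956, 1.206839)
phase 2: p=0.1291, T=0.539, ωT=2.184944, cosh=4.501319, sinh=4.388835; start (x,ẋ)=(0.159956, 1.206839) → end (x,ẋ)=(1.574606, 5.981327)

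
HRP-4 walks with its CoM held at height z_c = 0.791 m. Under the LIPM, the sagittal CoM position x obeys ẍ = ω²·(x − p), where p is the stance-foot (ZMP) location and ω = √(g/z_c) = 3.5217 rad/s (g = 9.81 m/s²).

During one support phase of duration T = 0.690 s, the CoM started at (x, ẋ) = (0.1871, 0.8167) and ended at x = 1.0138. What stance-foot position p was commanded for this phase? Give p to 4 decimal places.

ωT = 3.5217·0.690 = 2.429973; cosh(ωT) = 5.723307, sinh(ωT) = 5.635268
x(T) = p + (x₀−p)·cosh(ωT) + (ẋ₀/ω)·sinh(ωT) ⇒ p·(1 − cosh) = x(T) − x₀·cosh − (ẋ₀/ω)·sinh
numerator   = 1.0138 − (0.1871)·5.723307 − (0.8167/3.5217)·5.635268 = -1.363878
denominator = 1 − 5.723307 = -4.723307
p = -1.363878 / -4.723307 = 0.2888

p = 0.2888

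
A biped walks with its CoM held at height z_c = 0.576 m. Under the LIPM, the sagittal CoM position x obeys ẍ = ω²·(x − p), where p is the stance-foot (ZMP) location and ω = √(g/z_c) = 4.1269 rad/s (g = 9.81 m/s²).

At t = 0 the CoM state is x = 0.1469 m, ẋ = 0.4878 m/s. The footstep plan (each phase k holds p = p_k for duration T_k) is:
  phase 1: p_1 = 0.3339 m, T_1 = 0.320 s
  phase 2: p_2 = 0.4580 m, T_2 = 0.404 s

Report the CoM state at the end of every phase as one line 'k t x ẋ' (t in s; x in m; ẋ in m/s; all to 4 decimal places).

1 0.3200 0.1643 -0.3636
2 0.7240 -0.5727 -4.0936

phase 1: p=0.3339, T=0.320, ωT=1.320608, cosh=2.006336, sinh=1.739363; start (x,ẋ)=(0.146900, 0.487800) → end (x,ẋ)=(0.164308, -0.363628)
phase 2: p=0.4580, T=0.404, ωT=1.667268, cosh=2.743217, sinh=2.554455; start (x,ẋ)=(0.164308, -0.363628) → end (x,ẋ)=(-0.572738, -4.093606)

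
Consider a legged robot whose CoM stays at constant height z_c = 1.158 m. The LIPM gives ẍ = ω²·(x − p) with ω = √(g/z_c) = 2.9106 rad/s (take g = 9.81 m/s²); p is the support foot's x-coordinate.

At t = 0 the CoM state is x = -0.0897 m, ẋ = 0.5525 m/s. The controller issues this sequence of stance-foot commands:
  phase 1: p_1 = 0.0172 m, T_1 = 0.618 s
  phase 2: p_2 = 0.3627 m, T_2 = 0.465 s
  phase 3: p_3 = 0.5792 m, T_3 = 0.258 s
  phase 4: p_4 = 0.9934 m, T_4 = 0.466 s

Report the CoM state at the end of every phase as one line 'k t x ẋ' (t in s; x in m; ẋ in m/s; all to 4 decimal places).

phase 1: p=0.0172, T=0.618, ωT=1.798751, cosh=3.103800, sinh=2.938295; start (x,ẋ)=(-0.089700, 0.552500) → end (x,ẋ)=(0.243161, 0.800619)
phase 2: p=0.3627, T=0.465, ωT=1.353429, cosh=2.064514, sinh=1.806161; start (x,ẋ)=(0.243161, 0.800619) → end (x,ẋ)=(0.612731, 1.024471)
phase 3: p=0.5792, T=0.258, ωT=0.750935, cosh=1.295453, sinh=0.823527; start (x,ẋ)=(0.612731, 1.024471) → end (x,ẋ)=(0.912502, 1.407526)
phase 4: p=0.9934, T=0.466, ωT=1.356340, cosh=2.069780, sinh=1.812178; start (x,ẋ)=(0.912502, 1.407526) → end (x,ẋ)=(1.702304, 2.486573)

1 0.6180 0.2432 0.8006
2 1.0830 0.6127 1.0245
3 1.3410 0.9125 1.4075
4 1.8070 1.7023 2.4866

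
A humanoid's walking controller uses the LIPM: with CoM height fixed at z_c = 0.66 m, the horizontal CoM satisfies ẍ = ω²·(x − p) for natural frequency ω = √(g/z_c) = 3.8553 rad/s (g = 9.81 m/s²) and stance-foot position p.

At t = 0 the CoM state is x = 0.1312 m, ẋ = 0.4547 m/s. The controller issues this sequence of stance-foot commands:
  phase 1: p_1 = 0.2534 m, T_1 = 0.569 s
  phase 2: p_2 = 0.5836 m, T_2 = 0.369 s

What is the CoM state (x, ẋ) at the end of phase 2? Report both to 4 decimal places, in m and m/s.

x = -0.2235, ẋ = -2.7796

phase 1: p=0.2534, T=0.569, ωT=2.193666, cosh=4.539767, sinh=4.428260; start (x,ẋ)=(0.131200, 0.454700) → end (x,ẋ)=(0.220916, -0.021999)
phase 2: p=0.5836, T=0.369, ωT=1.422606, cosh=2.194500, sinh=1.953415; start (x,ẋ)=(0.220916, -0.021999) → end (x,ẋ)=(-0.223456, -2.779649)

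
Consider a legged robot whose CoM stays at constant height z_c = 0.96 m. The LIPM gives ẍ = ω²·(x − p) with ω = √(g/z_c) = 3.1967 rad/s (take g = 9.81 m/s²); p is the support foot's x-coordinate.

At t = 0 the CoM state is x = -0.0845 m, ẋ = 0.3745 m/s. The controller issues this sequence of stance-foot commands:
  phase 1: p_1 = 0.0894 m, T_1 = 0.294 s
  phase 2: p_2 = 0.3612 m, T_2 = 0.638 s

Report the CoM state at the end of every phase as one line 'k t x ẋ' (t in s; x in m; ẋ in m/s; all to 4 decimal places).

1 0.2940 -0.0401 -0.0504
2 0.9320 -1.2667 -5.0437

phase 1: p=0.0894, T=0.294, ωT=0.939830, cosh=1.475120, sinh=1.084426; start (x,ẋ)=(-0.084500, 0.374500) → end (x,ẋ)=(-0.040081, -0.050406)
phase 2: p=0.3612, T=0.638, ωT=2.039495, cosh=3.908409, sinh=3.778314; start (x,ẋ)=(-0.040081, -0.050406) → end (x,ẋ)=(-1.266746, -5.043732)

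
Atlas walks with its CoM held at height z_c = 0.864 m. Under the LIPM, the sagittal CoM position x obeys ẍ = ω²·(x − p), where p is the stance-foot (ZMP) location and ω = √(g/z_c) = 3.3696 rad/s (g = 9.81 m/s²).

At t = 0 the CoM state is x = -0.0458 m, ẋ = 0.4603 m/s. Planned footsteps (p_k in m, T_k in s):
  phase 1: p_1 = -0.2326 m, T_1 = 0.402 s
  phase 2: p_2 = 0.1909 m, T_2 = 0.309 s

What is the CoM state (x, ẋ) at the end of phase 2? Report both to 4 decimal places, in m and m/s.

phase 1: p=-0.2326, T=0.402, ωT=1.354579, cosh=2.066593, sinh=1.808537; start (x,ẋ)=(-0.045800, 0.460300) → end (x,ẋ)=(0.400493, 2.089621)
phase 2: p=0.1909, T=0.309, ωT=1.041206, cosh=1.592830, sinh=1.239802; start (x,ẋ)=(0.400493, 2.089621) → end (x,ẋ)=(1.293595, 4.204012)

x = 1.2936, ẋ = 4.2040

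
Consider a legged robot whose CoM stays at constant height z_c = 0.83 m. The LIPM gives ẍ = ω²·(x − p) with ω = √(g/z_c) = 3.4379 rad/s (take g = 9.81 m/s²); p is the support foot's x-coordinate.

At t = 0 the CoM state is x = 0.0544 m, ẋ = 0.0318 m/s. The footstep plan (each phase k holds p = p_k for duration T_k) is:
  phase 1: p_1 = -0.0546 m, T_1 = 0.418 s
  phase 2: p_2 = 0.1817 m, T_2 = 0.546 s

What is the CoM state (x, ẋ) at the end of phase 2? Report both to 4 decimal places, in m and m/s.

x = 1.0192, ẋ = 2.9912

phase 1: p=-0.0546, T=0.418, ωT=1.437042, cosh=2.222930, sinh=1.985300; start (x,ẋ)=(0.054400, 0.031800) → end (x,ẋ)=(0.206063, 0.814643)
phase 2: p=0.1817, T=0.546, ωT=1.877093, cosh=3.343759, sinh=3.190725; start (x,ẋ)=(0.206063, 0.814643) → end (x,ẋ)=(1.019237, 2.991218)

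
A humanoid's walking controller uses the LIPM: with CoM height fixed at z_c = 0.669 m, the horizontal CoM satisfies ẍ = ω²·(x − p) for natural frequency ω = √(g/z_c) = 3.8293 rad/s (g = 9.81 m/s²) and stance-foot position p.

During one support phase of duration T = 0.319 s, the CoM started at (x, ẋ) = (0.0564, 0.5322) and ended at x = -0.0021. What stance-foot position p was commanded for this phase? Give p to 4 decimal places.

ωT = 3.8293·0.319 = 1.221547; cosh(ωT) = 1.843602, sinh(ωT) = 1.548828
x(T) = p + (x₀−p)·cosh(ωT) + (ẋ₀/ω)·sinh(ωT) ⇒ p·(1 − cosh) = x(T) − x₀·cosh − (ẋ₀/ω)·sinh
numerator   = -0.0021 − (0.0564)·1.843602 − (0.5322/3.8293)·1.548828 = -0.321337
denominator = 1 − 1.843602 = -0.843602
p = -0.321337 / -0.843602 = 0.3809

p = 0.3809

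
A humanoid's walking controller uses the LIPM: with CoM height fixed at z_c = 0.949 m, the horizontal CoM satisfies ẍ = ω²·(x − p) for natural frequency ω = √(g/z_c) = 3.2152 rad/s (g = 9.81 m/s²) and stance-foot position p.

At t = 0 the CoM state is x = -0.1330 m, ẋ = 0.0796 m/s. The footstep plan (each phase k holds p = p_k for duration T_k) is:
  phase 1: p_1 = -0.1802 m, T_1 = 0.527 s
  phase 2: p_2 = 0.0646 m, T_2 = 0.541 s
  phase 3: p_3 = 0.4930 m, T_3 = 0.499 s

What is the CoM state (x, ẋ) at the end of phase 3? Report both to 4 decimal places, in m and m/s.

x = 1.4606, ẋ = 3.4153

phase 1: p=-0.1802, T=0.527, ωT=1.694410, cosh=2.813572, sinh=2.629864; start (x,ẋ)=(-0.133000, 0.079600) → end (x,ẋ)=(0.017709, 0.623062)
phase 2: p=0.0646, T=0.541, ωT=1.739423, cosh=2.934840, sinh=2.759218; start (x,ẋ)=(0.017709, 0.623062) → end (x,ẋ)=(0.461682, 1.412597)
phase 3: p=0.4930, T=0.499, ωT=1.604385, cosh=2.587906, sinh=2.386892; start (x,ẋ)=(0.461682, 1.412597) → end (x,ẋ)=(1.460632, 3.415321)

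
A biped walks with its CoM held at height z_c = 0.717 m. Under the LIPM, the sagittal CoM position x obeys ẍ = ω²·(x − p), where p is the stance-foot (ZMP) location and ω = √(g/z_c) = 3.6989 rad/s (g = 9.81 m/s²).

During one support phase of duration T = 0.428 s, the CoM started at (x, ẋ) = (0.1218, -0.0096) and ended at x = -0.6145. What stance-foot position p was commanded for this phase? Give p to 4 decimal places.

ωT = 3.6989·0.428 = 1.583129; cosh(ωT) = 2.537752, sinh(ωT) = 2.332420
x(T) = p + (x₀−p)·cosh(ωT) + (ẋ₀/ω)·sinh(ωT) ⇒ p·(1 − cosh) = x(T) − x₀·cosh − (ẋ₀/ω)·sinh
numerator   = -0.6145 − (0.1218)·2.537752 − (-0.0096/3.6989)·2.332420 = -0.917545
denominator = 1 − 2.537752 = -1.537752
p = -0.917545 / -1.537752 = 0.5967

p = 0.5967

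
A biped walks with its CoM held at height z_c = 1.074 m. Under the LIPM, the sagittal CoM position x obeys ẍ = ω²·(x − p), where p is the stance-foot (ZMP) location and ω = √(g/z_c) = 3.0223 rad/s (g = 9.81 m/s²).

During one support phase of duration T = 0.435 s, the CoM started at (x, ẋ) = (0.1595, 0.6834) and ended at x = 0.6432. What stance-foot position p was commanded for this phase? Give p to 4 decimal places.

p = 0.0661

ωT = 3.0223·0.435 = 1.314701; cosh(ωT) = 1.996095, sinh(ωT) = 1.727540
x(T) = p + (x₀−p)·cosh(ωT) + (ẋ₀/ω)·sinh(ωT) ⇒ p·(1 − cosh) = x(T) − x₀·cosh − (ẋ₀/ω)·sinh
numerator   = 0.6432 − (0.1595)·1.996095 − (0.6834/3.0223)·1.727540 = -0.065807
denominator = 1 − 1.996095 = -0.996095
p = -0.065807 / -0.996095 = 0.0661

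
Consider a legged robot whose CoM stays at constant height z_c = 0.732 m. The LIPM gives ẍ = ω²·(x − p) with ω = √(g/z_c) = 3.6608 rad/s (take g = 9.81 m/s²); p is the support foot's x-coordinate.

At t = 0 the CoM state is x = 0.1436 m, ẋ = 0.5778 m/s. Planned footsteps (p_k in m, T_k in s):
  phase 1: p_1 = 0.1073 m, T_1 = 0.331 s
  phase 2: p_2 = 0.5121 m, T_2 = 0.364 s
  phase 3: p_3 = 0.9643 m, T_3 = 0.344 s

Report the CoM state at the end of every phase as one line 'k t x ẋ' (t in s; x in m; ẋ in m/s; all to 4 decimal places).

1 0.3310 0.4153 1.2599
2 0.6950 0.9227 1.9291
3 1.0390 1.7387 3.4256

phase 1: p=0.1073, T=0.331, ωT=1.211725, cosh=1.828479, sinh=1.530795; start (x,ẋ)=(0.143600, 0.577800) → end (x,ẋ)=(0.415286, 1.259918)
phase 2: p=0.5121, T=0.364, ωT=1.332531, cosh=2.027217, sinh=1.763409; start (x,ẋ)=(0.415286, 1.259918) → end (x,ẋ)=(0.922739, 1.929145)
phase 3: p=0.9643, T=0.344, ωT=1.259315, cosh=1.903428, sinh=1.619580; start (x,ẋ)=(0.922739, 1.929145) → end (x,ẋ)=(1.738668, 3.425578)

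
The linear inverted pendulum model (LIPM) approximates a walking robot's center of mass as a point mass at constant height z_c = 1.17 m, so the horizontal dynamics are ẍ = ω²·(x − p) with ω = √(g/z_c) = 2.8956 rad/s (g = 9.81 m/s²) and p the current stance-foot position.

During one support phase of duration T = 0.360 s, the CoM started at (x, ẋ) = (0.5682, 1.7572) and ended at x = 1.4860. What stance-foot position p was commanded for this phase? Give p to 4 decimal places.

ωT = 2.8956·0.360 = 1.042416; cosh(ωT) = 1.594331, sinh(ωT) = 1.241729
x(T) = p + (x₀−p)·cosh(ωT) + (ẋ₀/ω)·sinh(ωT) ⇒ p·(1 − cosh) = x(T) − x₀·cosh − (ẋ₀/ω)·sinh
numerator   = 1.4860 − (0.5682)·1.594331 − (1.7572/2.8956)·1.241729 = -0.173445
denominator = 1 − 1.594331 = -0.594331
p = -0.173445 / -0.594331 = 0.2918

p = 0.2918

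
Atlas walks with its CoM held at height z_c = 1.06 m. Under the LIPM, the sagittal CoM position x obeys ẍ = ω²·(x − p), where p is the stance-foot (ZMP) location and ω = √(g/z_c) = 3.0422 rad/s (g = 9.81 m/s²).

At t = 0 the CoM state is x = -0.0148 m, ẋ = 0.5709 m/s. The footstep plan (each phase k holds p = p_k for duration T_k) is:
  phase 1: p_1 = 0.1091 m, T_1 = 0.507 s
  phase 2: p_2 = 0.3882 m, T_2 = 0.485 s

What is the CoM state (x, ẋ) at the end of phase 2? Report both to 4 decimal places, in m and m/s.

x = 0.3903, ẋ = 0.2468

phase 1: p=0.1091, T=0.507, ωT=1.542395, cosh=2.444823, sinh=2.230955; start (x,ẋ)=(-0.014800, 0.570900) → end (x,ẋ)=(0.224848, 0.554839)
phase 2: p=0.3882, T=0.485, ωT=1.475467, cosh=2.300875, sinh=2.072203; start (x,ẋ)=(0.224848, 0.554839) → end (x,ẋ)=(0.390277, 0.246834)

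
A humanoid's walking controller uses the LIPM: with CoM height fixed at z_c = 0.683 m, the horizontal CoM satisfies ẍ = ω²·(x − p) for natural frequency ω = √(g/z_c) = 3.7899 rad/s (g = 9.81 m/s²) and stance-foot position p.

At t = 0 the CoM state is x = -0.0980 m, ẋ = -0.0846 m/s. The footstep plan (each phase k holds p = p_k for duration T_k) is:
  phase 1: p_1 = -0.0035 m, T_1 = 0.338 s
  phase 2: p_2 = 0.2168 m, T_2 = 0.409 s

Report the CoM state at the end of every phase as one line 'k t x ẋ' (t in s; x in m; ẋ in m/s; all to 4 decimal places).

1 0.3380 -0.2238 -0.7590
2 0.7470 -1.3186 -5.6255

phase 1: p=-0.0035, T=0.338, ωT=1.280986, cosh=1.938976, sinh=1.661213; start (x,ẋ)=(-0.098000, -0.084600) → end (x,ẋ)=(-0.223816, -0.758993)
phase 2: p=0.2168, T=0.409, ωT=1.550069, cosh=2.462015, sinh=2.249781; start (x,ẋ)=(-0.223816, -0.758993) → end (x,ẋ)=(-1.318560, -5.625538)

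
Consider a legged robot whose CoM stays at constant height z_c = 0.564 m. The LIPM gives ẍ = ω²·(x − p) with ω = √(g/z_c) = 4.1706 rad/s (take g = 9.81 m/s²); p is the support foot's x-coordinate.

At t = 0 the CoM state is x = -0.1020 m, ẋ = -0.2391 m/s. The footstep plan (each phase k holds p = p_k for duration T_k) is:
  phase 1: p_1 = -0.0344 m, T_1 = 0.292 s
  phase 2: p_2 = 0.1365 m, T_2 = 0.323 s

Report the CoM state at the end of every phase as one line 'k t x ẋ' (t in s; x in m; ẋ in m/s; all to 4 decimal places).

1 0.2920 -0.2470 -0.8742
2 0.6150 -1.0268 -4.6630

phase 1: p=-0.0344, T=0.292, ωT=1.217815, cosh=1.837836, sinh=1.541960; start (x,ẋ)=(-0.102000, -0.239100) → end (x,ẋ)=(-0.247038, -0.874155)
phase 2: p=0.1365, T=0.323, ωT=1.347104, cosh=2.053131, sinh=1.793139; start (x,ẋ)=(-0.247038, -0.874155) → end (x,ẋ)=(-1.026795, -4.663031)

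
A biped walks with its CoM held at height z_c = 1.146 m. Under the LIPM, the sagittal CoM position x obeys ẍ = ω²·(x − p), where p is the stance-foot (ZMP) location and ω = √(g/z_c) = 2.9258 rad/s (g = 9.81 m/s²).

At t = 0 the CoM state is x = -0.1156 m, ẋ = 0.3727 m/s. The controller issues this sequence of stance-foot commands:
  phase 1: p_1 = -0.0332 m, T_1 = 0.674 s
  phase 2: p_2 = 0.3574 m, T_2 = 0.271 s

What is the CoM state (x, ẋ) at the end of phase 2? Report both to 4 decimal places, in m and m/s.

x = 0.1880, ẋ = 0.0601

phase 1: p=-0.0332, T=0.674, ωT=1.971989, cosh=3.662067, sinh=3.522887; start (x,ẋ)=(-0.115600, 0.372700) → end (x,ẋ)=(0.113805, 0.515534)
phase 2: p=0.3574, T=0.271, ωT=0.792892, cosh=1.331156, sinh=0.878622; start (x,ẋ)=(0.113805, 0.515534) → end (x,ẋ)=(0.187953, 0.060053)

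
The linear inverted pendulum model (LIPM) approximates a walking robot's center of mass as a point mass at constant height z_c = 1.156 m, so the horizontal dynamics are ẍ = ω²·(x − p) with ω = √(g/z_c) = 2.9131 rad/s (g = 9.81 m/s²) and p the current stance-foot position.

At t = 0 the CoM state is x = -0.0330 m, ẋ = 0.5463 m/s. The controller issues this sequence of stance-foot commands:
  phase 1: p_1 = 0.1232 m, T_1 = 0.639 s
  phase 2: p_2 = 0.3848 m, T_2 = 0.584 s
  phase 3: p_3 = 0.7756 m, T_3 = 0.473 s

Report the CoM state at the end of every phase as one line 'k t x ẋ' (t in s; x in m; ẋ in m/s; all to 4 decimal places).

phase 1: p=0.1232, T=0.639, ωT=1.861471, cosh=3.294318, sinh=3.138874; start (x,ẋ)=(-0.033000, 0.546300) → end (x,ẋ)=(0.197267, 0.371416)
phase 2: p=0.3848, T=0.584, ωT=1.701250, cosh=2.831626, sinh=2.649171; start (x,ẋ)=(0.197267, 0.371416) → end (x,ẋ)=(0.191543, -0.395534)
phase 3: p=0.7756, T=0.473, ωT=1.377896, cosh=2.109328, sinh=1.857220; start (x,ẋ)=(0.191543, -0.395534) → end (x,ẋ)=(-0.708536, -3.994214)

1 0.6390 0.1973 0.3714
2 1.2230 0.1915 -0.3955
3 1.6960 -0.7085 -3.9942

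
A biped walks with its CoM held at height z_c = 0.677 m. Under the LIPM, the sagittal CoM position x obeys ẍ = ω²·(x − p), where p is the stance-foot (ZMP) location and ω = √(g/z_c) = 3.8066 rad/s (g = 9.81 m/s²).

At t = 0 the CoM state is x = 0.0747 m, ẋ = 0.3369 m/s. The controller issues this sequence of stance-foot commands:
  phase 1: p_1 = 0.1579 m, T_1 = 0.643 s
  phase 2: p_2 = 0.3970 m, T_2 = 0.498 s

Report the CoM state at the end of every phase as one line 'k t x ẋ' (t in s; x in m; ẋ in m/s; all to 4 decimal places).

1 0.6430 0.1811 0.1450
2 1.1410 -0.2138 -2.1799

phase 1: p=0.1579, T=0.643, ωT=2.447644, cosh=5.823786, sinh=5.737289; start (x,ẋ)=(0.074700, 0.336900) → end (x,ẋ)=(0.181135, 0.144982)
phase 2: p=0.3970, T=0.498, ωT=1.895687, cosh=3.403667, sinh=3.253452; start (x,ẋ)=(0.181135, 0.144982) → end (x,ẋ)=(-0.213818, -2.179929)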